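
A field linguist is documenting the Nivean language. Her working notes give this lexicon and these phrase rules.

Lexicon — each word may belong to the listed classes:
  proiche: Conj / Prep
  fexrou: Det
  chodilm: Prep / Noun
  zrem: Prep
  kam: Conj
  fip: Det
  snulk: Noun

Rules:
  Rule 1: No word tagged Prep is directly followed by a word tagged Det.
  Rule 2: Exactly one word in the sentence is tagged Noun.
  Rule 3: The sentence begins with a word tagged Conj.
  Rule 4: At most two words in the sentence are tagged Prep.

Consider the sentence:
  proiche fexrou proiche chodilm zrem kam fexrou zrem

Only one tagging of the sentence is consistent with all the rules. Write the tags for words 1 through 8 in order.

Conj Det Conj Noun Prep Conj Det Prep

Candidates per position — 1:proiche {Conj,Prep}; 2:fexrou {Det}; 3:proiche {Conj,Prep}; 4:chodilm {Prep,Noun}; 5:zrem {Prep}; 6:kam {Conj}; 7:fexrou {Det}; 8:zrem {Prep}.
At position 1, choosing Prep makes rule 1 impossible to satisfy; hence Conj.
At position 3, choosing Prep makes rule 4 impossible to satisfy; hence Conj.
At position 4, choosing Prep makes rule 2 impossible to satisfy; hence Noun.
The only consistent sequence is: Conj Det Conj Noun Prep Conj Det Prep.
Rule-by-rule: rule 1 satisfied; rule 2 satisfied; rule 3 satisfied; rule 4 satisfied.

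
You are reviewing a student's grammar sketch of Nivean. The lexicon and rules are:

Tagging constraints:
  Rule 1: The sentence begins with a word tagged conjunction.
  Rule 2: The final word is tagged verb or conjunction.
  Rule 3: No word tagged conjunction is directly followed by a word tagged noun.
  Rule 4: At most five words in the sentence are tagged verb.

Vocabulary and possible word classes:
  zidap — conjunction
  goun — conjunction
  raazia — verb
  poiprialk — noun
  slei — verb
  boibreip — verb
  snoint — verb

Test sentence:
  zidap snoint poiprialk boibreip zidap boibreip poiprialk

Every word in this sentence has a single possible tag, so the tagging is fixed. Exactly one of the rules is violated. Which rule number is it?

2

Fixed tagging: conjunction verb noun verb conjunction verb noun.
Rule check: R1 holds, R2 violated, R3 holds, R4 holds.
Only rule 2 fails.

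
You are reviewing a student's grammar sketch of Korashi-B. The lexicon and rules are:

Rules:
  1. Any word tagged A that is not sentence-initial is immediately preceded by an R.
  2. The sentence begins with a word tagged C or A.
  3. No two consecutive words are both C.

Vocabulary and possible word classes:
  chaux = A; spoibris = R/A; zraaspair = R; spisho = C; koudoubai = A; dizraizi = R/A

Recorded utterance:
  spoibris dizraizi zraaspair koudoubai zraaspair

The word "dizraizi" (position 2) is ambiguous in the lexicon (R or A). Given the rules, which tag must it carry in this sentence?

Candidates per position — 1:spoibris {R,A}; 2:dizraizi {R,A}; 3:zraaspair {R}; 4:koudoubai {A}; 5:zraaspair {R}.
Position 1: R is ruled out by rule 2; that leaves A.
Position 2: A is ruled out by rule 1; that leaves R.
The only consistent sequence is: A R R A R.
Checking: rule 1 satisfied; rule 2 satisfied; rule 3 satisfied.

R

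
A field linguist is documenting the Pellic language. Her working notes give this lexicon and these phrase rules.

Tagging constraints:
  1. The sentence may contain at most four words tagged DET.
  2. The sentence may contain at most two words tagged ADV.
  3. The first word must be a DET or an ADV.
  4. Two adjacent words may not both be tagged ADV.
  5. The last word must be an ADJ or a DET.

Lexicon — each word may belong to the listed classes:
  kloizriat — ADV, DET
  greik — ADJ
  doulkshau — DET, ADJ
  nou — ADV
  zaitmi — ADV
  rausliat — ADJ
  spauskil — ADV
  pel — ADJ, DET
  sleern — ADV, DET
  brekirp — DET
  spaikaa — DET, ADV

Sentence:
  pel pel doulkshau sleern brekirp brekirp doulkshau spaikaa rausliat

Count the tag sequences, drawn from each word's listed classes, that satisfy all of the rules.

6

Candidates per position — 1:pel {ADJ,DET}; 2:pel {ADJ,DET}; 3:doulkshau {DET,ADJ}; 4:sleern {ADV,DET}; 5:brekirp {DET}; 6:brekirp {DET}; 7:doulkshau {DET,ADJ}; 8:spaikaa {DET,ADV}; 9:rausliat {ADJ}.
There are 64 candidate sequences in total.
Checking each against the rules leaves 6 sequences.
Count = 6.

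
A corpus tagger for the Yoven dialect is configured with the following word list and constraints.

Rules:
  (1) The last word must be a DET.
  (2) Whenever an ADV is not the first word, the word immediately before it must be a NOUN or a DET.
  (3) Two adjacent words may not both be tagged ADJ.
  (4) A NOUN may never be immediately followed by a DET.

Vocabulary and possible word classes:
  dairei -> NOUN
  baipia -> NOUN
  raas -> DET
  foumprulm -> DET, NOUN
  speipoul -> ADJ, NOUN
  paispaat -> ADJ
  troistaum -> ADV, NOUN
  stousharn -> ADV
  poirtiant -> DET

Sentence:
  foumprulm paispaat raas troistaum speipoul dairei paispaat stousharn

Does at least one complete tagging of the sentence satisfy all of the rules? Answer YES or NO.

Candidates per position — 1:foumprulm {DET,NOUN}; 2:paispaat {ADJ}; 3:raas {DET}; 4:troistaum {ADV,NOUN}; 5:speipoul {ADJ,NOUN}; 6:dairei {NOUN}; 7:paispaat {ADJ}; 8:stousharn {ADV}.
Rule 1 cannot be satisfied by any choice of tags from the lexicon.
So there is no consistent tagging.

NO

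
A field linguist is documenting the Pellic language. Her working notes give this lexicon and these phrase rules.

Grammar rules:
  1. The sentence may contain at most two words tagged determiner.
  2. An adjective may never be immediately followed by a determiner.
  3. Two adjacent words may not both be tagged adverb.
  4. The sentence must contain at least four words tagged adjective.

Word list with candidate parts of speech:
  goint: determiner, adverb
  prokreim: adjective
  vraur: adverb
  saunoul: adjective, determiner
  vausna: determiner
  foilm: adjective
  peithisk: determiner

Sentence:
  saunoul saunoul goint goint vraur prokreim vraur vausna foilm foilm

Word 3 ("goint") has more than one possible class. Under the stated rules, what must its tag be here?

adverb

Candidates per position — 1:saunoul {adjective,determiner}; 2:saunoul {adjective,determiner}; 3:goint {determiner,adverb}; 4:goint {determiner,adverb}; 5:vraur {adverb}; 6:prokreim {adjective}; 7:vraur {adverb}; 8:vausna {determiner}; 9:foilm {adjective}; 10:foilm {adjective}.
At position 4, choosing adverb makes rule 3 impossible to satisfy; hence determiner.
At position 1, choosing determiner makes rule 1 impossible to satisfy; hence adjective.
At position 2, choosing determiner makes rule 1 impossible to satisfy; hence adjective.
At position 3, choosing determiner makes rule 1 impossible to satisfy; hence adverb.
So the tagging must be: adjective adjective adverb determiner adverb adjective adverb determiner adjective adjective.
Check: rule 1 holds; rule 2 holds; rule 3 holds; rule 4 holds.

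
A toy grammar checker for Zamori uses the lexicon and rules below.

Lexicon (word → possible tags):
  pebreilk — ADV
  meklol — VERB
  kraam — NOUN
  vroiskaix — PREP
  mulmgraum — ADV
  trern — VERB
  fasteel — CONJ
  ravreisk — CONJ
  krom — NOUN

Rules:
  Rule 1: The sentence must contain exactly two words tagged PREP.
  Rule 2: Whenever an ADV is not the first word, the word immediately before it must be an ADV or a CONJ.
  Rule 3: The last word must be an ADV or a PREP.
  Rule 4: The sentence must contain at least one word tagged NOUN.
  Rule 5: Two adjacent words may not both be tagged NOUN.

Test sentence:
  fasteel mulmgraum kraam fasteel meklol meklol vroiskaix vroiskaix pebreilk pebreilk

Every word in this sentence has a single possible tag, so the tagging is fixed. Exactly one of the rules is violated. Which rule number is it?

2

Fixed tagging: CONJ ADV NOUN CONJ VERB VERB PREP PREP ADV ADV.
Applying the rules: R1 holds, R2 violated, R3 holds, R4 holds, R5 holds.
Only rule 2 fails.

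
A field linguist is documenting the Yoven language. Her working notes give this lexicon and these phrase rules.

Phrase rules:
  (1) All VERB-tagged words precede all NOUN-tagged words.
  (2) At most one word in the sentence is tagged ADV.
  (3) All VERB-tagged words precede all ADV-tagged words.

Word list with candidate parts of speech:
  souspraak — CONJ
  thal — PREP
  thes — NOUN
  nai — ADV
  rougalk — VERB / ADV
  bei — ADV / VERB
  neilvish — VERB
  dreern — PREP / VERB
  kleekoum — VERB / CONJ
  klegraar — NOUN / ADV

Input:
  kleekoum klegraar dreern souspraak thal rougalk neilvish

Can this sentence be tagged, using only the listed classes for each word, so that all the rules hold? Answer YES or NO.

Candidates per position — 1:kleekoum {VERB,CONJ}; 2:klegraar {NOUN,ADV}; 3:dreern {PREP,VERB}; 4:souspraak {CONJ}; 5:thal {PREP}; 6:rougalk {VERB,ADV}; 7:neilvish {VERB}.
Every candidate sequence violates at least one rule; no consistent tagging exists.

NO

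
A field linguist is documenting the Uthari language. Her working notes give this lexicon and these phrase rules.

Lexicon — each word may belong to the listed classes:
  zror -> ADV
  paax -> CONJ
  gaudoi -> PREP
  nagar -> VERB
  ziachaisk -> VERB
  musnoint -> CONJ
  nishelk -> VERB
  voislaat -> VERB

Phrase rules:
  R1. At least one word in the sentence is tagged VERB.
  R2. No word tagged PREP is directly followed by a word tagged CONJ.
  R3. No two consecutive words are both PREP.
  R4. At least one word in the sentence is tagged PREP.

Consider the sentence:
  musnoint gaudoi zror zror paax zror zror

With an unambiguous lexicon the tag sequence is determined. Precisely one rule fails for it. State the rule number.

1

Fixed tagging: CONJ PREP ADV ADV CONJ ADV ADV.
Applying the rules: R1 ✗, R2 ✓, R3 ✓, R4 ✓.
Only rule 1 fails.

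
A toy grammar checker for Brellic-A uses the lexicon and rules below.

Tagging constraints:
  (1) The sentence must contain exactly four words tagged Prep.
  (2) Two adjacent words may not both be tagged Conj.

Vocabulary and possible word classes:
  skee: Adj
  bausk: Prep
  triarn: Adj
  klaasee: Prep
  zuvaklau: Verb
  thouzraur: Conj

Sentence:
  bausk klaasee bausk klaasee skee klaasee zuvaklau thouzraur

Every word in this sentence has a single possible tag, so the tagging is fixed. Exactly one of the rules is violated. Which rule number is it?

1

Fixed tagging: Prep Prep Prep Prep Adj Prep Verb Conj.
Checking each rule: R1 violated, R2 holds.
Only rule 1 fails.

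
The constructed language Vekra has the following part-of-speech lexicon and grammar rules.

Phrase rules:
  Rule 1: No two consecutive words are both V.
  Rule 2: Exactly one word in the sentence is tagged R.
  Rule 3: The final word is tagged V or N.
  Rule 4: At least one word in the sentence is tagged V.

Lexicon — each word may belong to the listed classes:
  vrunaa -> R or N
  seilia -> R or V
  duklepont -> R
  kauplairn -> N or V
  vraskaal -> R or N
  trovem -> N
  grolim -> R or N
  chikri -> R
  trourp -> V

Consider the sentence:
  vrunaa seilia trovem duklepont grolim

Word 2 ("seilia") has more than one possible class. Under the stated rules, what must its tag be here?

V

Candidates per position — 1:vrunaa {R,N}; 2:seilia {R,V}; 3:trovem {N}; 4:duklepont {R}; 5:grolim {R,N}.
At position 1, choosing R makes rule 2 impossible to satisfy; hence N.
At position 2, choosing R makes rule 2 impossible to satisfy; hence V.
At position 5, choosing R makes rule 2 impossible to satisfy; hence N.
The unique satisfying tagging is: N V N R N.
Checking: rule 1 holds; rule 2 holds; rule 3 holds; rule 4 holds.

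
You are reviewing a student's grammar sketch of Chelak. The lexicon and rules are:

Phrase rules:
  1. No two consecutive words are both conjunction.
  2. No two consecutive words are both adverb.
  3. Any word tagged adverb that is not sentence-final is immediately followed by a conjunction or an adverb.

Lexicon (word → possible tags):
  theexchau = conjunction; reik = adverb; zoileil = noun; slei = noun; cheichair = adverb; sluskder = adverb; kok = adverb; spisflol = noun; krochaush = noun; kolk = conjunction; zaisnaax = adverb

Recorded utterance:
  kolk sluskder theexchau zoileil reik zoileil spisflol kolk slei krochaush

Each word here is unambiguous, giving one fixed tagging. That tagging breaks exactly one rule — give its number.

3

Fixed tagging: conjunction adverb conjunction noun adverb noun noun conjunction noun noun.
Applying the rules: R1 holds, R2 holds, R3 violated.
Only rule 3 fails.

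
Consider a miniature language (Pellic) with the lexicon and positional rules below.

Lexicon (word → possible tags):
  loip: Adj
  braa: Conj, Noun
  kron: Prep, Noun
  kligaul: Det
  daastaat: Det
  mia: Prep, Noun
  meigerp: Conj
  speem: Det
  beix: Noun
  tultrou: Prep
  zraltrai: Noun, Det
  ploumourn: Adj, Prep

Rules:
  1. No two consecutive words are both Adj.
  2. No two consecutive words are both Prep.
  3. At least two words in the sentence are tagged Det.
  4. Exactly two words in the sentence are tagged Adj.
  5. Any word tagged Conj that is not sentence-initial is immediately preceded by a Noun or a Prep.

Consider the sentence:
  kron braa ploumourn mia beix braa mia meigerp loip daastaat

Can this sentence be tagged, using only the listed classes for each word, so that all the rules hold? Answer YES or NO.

NO

Candidates per position — 1:kron {Prep,Noun}; 2:braa {Conj,Noun}; 3:ploumourn {Adj,Prep}; 4:mia {Prep,Noun}; 5:beix {Noun}; 6:braa {Conj,Noun}; 7:mia {Prep,Noun}; 8:meigerp {Conj}; 9:loip {Adj}; 10:daastaat {Det}.
Rule 3 cannot be satisfied by any choice of tags from the lexicon.
So there is no consistent tagging.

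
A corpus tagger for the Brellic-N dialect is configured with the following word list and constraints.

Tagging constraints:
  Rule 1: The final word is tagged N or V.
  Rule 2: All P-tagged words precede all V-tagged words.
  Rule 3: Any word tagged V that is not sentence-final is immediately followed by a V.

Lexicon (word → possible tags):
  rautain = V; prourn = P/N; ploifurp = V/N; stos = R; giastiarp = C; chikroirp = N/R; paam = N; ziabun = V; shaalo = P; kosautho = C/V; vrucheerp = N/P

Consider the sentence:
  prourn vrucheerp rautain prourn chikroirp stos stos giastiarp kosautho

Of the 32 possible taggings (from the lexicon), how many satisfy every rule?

Candidates per position — 1:prourn {P,N}; 2:vrucheerp {N,P}; 3:rautain {V}; 4:prourn {P,N}; 5:chikroirp {N,R}; 6:stos {R}; 7:stos {R}; 8:giastiarp {C}; 9:kosautho {C,V}.
There are 32 candidate sequences in total.
Rule 3 cannot be satisfied by any choice of tags from the lexicon.
So there is no consistent tagging.
Count = 0.

0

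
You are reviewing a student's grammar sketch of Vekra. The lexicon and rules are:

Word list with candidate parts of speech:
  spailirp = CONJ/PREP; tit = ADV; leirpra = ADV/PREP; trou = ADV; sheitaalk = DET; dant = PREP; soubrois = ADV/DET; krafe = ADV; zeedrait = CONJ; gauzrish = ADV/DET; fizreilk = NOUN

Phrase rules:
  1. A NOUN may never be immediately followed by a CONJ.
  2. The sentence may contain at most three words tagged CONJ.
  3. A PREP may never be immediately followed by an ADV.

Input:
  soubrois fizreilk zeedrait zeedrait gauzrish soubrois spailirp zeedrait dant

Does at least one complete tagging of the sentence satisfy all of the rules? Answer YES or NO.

Candidates per position — 1:soubrois {ADV,DET}; 2:fizreilk {NOUN}; 3:zeedrait {CONJ}; 4:zeedrait {CONJ}; 5:gauzrish {ADV,DET}; 6:soubrois {ADV,DET}; 7:spailirp {CONJ,PREP}; 8:zeedrait {CONJ}; 9:dant {PREP}.
Rule 1 cannot be satisfied by any choice of tags from the lexicon.
So there is no consistent tagging.

NO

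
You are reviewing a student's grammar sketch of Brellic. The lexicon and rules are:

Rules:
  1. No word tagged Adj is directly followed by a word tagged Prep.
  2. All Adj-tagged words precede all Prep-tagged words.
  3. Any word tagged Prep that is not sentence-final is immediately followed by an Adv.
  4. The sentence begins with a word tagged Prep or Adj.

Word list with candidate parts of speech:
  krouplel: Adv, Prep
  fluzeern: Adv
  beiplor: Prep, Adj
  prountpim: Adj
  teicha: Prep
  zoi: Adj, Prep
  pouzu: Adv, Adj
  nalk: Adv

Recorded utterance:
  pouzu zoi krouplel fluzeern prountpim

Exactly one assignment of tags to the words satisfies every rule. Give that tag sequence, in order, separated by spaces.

Candidates per position — 1:pouzu {Adv,Adj}; 2:zoi {Adj,Prep}; 3:krouplel {Adv,Prep}; 4:fluzeern {Adv}; 5:prountpim {Adj}.
Position 1: Adv is ruled out by rule 4; that leaves Adj.
Position 2: Prep is ruled out by rule 1; that leaves Adj.
Position 3: Prep is ruled out by rule 1; that leaves Adv.
The only consistent sequence is: Adj Adj Adv Adv Adj.
Check: rule 1 holds; rule 2 holds; rule 3 holds; rule 4 holds.

Adj Adj Adv Adv Adj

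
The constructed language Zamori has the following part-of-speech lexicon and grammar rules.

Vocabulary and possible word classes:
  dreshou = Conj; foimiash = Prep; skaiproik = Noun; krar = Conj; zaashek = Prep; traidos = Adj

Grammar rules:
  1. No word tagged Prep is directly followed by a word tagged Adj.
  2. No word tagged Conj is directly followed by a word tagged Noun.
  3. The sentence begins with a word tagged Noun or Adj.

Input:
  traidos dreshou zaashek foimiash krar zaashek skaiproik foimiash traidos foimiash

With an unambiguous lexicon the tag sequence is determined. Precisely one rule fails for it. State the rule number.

1

Fixed tagging: Adj Conj Prep Prep Conj Prep Noun Prep Adj Prep.
Rule check: R1 fail, R2 pass, R3 pass.
Only rule 1 fails.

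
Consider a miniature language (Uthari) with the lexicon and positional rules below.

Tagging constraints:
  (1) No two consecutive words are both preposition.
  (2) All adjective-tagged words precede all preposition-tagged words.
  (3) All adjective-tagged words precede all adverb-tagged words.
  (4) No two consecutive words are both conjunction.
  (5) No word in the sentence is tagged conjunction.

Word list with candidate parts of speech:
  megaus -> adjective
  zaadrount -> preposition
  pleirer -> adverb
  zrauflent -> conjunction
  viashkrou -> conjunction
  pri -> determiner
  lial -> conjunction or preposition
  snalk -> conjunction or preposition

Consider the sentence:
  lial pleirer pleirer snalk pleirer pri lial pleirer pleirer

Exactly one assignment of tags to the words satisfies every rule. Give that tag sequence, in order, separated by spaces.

preposition adverb adverb preposition adverb determiner preposition adverb adverb

Candidates per position — 1:lial {conjunction,preposition}; 2:pleirer {adverb}; 3:pleirer {adverb}; 4:snalk {conjunction,preposition}; 5:pleirer {adverb}; 6:pri {determiner}; 7:lial {conjunction,preposition}; 8:pleirer {adverb}; 9:pleirer {adverb}.
If word 1 were conjunction, no tagging could satisfy rule 5; so word 1 is preposition.
If word 4 were conjunction, no tagging could satisfy rule 5; so word 4 is preposition.
If word 7 were conjunction, no tagging could satisfy rule 5; so word 7 is preposition.
The only consistent sequence is: preposition adverb adverb preposition adverb determiner preposition adverb adverb.
Rule-by-rule: rule 1 satisfied; rule 2 satisfied; rule 3 satisfied; rule 4 satisfied; rule 5 satisfied.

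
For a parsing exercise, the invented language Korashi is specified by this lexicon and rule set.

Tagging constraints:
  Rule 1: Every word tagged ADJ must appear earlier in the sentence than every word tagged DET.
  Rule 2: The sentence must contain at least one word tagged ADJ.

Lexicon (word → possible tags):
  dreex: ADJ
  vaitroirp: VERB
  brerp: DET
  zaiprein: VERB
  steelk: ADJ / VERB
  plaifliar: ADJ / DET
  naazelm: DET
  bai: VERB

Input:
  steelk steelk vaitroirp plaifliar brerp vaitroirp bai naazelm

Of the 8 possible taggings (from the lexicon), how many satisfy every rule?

Candidates per position — 1:steelk {ADJ,VERB}; 2:steelk {ADJ,VERB}; 3:vaitroirp {VERB}; 4:plaifliar {ADJ,DET}; 5:brerp {DET}; 6:vaitroirp {VERB}; 7:bai {VERB}; 8:naazelm {DET}.
There are 8 candidate sequences in total.
Checking each against the rules leaves 7 sequences.
Count = 7.

7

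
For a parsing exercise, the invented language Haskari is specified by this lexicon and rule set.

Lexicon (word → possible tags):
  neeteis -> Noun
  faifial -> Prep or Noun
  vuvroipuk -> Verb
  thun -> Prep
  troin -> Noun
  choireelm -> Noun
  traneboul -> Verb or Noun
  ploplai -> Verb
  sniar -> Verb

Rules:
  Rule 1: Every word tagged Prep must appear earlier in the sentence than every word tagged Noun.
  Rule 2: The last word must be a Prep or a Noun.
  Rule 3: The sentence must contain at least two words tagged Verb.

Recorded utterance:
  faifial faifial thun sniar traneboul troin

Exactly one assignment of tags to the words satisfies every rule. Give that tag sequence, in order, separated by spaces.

Candidates per position — 1:faifial {Prep,Noun}; 2:faifial {Prep,Noun}; 3:thun {Prep}; 4:sniar {Verb}; 5:traneboul {Verb,Noun}; 6:troin {Noun}.
At position 1, choosing Noun makes rule 1 impossible to satisfy; hence Prep.
At position 2, choosing Noun makes rule 1 impossible to satisfy; hence Prep.
At position 5, choosing Noun makes rule 3 impossible to satisfy; hence Verb.
The unique satisfying tagging is: Prep Prep Prep Verb Verb Noun.
Check: rule 1 ✓; rule 2 ✓; rule 3 ✓.

Prep Prep Prep Verb Verb Noun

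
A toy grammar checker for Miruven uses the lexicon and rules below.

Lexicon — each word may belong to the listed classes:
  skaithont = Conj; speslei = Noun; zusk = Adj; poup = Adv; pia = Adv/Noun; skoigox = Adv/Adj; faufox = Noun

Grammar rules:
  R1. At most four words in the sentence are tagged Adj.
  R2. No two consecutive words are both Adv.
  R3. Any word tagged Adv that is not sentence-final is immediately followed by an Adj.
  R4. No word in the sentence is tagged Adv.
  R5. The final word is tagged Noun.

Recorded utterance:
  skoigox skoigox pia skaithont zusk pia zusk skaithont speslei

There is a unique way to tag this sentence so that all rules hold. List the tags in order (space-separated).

Candidates per position — 1:skoigox {Adv,Adj}; 2:skoigox {Adv,Adj}; 3:pia {Adv,Noun}; 4:skaithont {Conj}; 5:zusk {Adj}; 6:pia {Adv,Noun}; 7:zusk {Adj}; 8:skaithont {Conj}; 9:speslei {Noun}.
At position 1, choosing Adv makes rule 4 impossible to satisfy; hence Adj.
At position 2, choosing Adv makes rule 3 impossible to satisfy; hence Adj.
At position 3, choosing Adv makes rule 3 impossible to satisfy; hence Noun.
At position 6, choosing Adv makes rule 4 impossible to satisfy; hence Noun.
That leaves exactly one tagging: Adj Adj Noun Conj Adj Noun Adj Conj Noun.
Rule-by-rule: rule 1 satisfied; rule 2 satisfied; rule 3 satisfied; rule 4 satisfied; rule 5 satisfied.

Adj Adj Noun Conj Adj Noun Adj Conj Noun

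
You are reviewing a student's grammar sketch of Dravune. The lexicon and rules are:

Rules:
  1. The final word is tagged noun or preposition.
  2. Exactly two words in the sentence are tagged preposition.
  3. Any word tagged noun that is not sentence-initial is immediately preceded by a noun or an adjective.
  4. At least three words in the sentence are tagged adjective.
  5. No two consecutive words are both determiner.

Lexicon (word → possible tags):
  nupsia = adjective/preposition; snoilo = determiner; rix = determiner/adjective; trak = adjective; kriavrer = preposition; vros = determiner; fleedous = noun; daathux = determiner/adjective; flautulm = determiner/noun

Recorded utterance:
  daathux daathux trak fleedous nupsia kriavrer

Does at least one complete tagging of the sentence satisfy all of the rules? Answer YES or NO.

Candidates per position — 1:daathux {determiner,adjective}; 2:daathux {determiner,adjective}; 3:trak {adjective}; 4:fleedous {noun}; 5:nupsia {adjective,preposition}; 6:kriavrer {preposition}.
One satisfying assignment: adjective adjective adjective noun preposition preposition.
Check: rule 1 holds; rule 2 holds; rule 3 holds; rule 4 holds; rule 5 holds.

YES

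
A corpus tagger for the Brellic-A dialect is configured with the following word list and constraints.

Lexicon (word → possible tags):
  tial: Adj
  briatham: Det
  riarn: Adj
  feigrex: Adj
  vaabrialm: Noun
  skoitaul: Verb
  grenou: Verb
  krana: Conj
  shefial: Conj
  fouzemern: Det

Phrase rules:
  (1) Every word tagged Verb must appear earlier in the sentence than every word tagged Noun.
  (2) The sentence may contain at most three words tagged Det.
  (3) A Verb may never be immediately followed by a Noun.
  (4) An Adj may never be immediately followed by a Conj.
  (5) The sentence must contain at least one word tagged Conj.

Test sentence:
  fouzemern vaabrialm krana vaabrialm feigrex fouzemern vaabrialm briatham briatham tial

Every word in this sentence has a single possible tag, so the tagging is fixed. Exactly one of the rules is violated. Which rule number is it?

Fixed tagging: Det Noun Conj Noun Adj Det Noun Det Det Adj.
Rule check: R1 holds, R2 violated, R3 holds, R4 holds, R5 holds.
Only rule 2 fails.

2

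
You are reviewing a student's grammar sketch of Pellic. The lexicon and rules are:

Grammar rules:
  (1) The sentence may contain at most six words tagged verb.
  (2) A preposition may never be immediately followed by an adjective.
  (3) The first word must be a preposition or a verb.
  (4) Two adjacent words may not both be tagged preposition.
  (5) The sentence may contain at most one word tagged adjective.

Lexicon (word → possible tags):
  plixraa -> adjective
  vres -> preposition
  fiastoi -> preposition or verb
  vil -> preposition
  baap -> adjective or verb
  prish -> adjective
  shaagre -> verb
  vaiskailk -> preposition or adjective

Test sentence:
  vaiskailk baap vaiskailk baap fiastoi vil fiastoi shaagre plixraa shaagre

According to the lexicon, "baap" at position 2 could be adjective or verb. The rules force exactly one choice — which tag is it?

verb

Candidates per position — 1:vaiskailk {preposition,adjective}; 2:baap {adjective,verb}; 3:vaiskailk {preposition,adjective}; 4:baap {adjective,verb}; 5:fiastoi {preposition,verb}; 6:vil {preposition}; 7:fiastoi {preposition,verb}; 8:shaagre {verb}; 9:plixraa {adjective}; 10:shaagre {verb}.
If word 1 were adjective, no tagging could satisfy rule 3; so word 1 is preposition.
If word 2 were adjective, no tagging could satisfy rule 2; so word 2 is verb.
If word 3 were adjective, no tagging could satisfy rule 5; so word 3 is preposition.
If word 4 were adjective, no tagging could satisfy rule 2; so word 4 is verb.
If word 5 were preposition, no tagging could satisfy rule 4; so word 5 is verb.
If word 7 were preposition, no tagging could satisfy rule 4; so word 7 is verb.
The unique satisfying tagging is: preposition verb preposition verb verb preposition verb verb adjective verb.
Rule-by-rule: rule 1 ok; rule 2 ok; rule 3 ok; rule 4 ok; rule 5 ok.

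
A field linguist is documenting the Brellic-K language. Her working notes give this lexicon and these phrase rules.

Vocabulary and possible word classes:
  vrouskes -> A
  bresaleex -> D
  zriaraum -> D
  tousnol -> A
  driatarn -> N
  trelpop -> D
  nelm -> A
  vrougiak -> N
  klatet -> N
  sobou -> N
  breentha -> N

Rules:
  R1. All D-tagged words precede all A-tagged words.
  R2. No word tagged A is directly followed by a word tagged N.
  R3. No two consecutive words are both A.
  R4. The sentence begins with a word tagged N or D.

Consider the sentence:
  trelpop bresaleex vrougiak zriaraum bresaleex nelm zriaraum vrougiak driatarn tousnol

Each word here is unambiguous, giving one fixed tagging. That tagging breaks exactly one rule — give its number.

1

Fixed tagging: D D N D D A D N N A.
Checking each rule: R1 fail, R2 pass, R3 pass, R4 pass.
Only rule 1 fails.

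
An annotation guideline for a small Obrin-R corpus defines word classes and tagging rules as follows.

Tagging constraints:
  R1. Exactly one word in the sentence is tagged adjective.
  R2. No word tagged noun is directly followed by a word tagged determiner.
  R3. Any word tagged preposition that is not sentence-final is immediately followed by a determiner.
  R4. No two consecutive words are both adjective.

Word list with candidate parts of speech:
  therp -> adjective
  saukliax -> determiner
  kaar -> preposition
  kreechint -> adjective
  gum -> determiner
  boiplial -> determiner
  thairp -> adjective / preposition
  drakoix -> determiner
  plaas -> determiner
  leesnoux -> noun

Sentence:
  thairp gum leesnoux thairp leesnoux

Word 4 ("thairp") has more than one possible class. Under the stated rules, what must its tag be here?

Candidates per position — 1:thairp {adjective,preposition}; 2:gum {determiner}; 3:leesnoux {noun}; 4:thairp {adjective,preposition}; 5:leesnoux {noun}.
Position 4: tagging it preposition would leave rule 3 unsatisfiable, so it must be adjective.
Position 1: tagging it adjective would leave rule 1 unsatisfiable, so it must be preposition.
The unique satisfying tagging is: preposition determiner noun adjective noun.
Check: rule 1 holds; rule 2 holds; rule 3 holds; rule 4 holds.

adjective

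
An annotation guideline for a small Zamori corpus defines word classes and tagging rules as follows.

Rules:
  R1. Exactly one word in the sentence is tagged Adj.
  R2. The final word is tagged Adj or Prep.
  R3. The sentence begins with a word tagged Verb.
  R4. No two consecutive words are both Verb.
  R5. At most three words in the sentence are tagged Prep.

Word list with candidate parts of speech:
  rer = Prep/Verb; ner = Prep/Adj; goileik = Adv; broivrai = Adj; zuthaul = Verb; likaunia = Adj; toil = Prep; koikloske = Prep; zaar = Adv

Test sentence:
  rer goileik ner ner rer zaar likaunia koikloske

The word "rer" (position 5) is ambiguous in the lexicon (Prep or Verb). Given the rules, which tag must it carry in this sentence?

Verb

Candidates per position — 1:rer {Prep,Verb}; 2:goileik {Adv}; 3:ner {Prep,Adj}; 4:ner {Prep,Adj}; 5:rer {Prep,Verb}; 6:zaar {Adv}; 7:likaunia {Adj}; 8:koikloske {Prep}.
Word 1 cannot be Prep — rule 3 would then fail for every completion. It is Verb.
Word 3 cannot be Adj — rule 1 would then fail for every completion. It is Prep.
Word 4 cannot be Adj — rule 1 would then fail for every completion. It is Prep.
Word 5 cannot be Prep — rule 5 would then fail for every completion. It is Verb.
The unique satisfying tagging is: Verb Adv Prep Prep Verb Adv Adj Prep.
Verifying each rule — rule 1 ok; rule 2 ok; rule 3 ok; rule 4 ok; rule 5 ok.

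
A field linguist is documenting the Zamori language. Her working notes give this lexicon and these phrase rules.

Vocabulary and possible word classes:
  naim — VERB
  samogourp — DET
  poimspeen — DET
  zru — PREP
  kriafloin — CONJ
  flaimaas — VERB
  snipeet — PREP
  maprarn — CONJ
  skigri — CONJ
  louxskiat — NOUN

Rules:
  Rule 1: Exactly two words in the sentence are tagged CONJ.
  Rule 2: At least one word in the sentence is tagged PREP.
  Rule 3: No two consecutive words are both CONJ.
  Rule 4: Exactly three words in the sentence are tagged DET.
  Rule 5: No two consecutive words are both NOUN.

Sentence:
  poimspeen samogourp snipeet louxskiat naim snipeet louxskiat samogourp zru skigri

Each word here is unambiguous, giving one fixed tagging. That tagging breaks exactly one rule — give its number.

Fixed tagging: DET DET PREP NOUN VERB PREP NOUN DET PREP CONJ.
Applying the rules: R1 fails, R2 ok, R3 ok, R4 ok, R5 ok.
Only rule 1 fails.

1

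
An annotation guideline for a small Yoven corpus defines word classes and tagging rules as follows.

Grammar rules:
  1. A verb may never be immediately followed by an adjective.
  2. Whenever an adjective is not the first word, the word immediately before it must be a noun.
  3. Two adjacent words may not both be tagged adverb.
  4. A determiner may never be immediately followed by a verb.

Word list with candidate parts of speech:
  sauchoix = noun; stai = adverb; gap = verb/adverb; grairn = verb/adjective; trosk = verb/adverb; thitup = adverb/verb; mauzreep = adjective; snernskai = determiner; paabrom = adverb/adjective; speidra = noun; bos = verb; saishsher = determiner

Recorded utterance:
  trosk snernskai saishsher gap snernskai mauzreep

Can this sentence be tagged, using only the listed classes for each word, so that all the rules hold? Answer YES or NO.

Candidates per position — 1:trosk {verb,adverb}; 2:snernskai {determiner}; 3:saishsher {determiner}; 4:gap {verb,adverb}; 5:snernskai {determiner}; 6:mauzreep {adjective}.
Rule 2 cannot be satisfied by any choice of tags from the lexicon.
So there is no consistent tagging.

NO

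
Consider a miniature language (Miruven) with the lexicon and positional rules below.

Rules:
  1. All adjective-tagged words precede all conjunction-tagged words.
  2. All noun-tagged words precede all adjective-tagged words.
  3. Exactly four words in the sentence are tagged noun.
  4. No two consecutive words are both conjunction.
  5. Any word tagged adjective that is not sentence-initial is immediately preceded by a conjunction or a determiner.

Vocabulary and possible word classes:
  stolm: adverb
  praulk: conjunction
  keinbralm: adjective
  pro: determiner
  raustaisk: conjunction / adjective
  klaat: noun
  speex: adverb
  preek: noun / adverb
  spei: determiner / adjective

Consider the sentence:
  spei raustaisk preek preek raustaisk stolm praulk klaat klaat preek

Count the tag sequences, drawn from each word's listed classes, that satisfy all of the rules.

3

Candidates per position — 1:spei {determiner,adjective}; 2:raustaisk {conjunction,adjective}; 3:preek {noun,adverb}; 4:preek {noun,adverb}; 5:raustaisk {conjunction,adjective}; 6:stolm {adverb}; 7:praulk {conjunction}; 8:klaat {noun}; 9:klaat {noun}; 10:preek {noun,adverb}.
There are 64 candidate sequences in total.
The sequences that satisfy every rule: determiner conjunction noun noun conjunction adverb conjunction noun noun adverb; determiner conjunction noun adverb conjunction adverb conjunction noun noun noun; determiner conjunction adverb noun conjunction adverb conjunction noun noun noun.
Count = 3.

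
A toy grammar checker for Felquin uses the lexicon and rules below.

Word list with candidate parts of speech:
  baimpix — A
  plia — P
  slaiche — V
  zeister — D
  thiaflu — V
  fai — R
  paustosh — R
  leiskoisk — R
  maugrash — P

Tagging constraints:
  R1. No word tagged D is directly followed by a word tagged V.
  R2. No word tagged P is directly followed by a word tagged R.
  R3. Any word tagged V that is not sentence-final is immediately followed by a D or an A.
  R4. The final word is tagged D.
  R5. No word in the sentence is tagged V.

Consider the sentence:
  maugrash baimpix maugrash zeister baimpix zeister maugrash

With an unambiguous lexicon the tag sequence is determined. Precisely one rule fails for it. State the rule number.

4

Fixed tagging: P A P D A D P.
Rule check: R1 pass, R2 pass, R3 pass, R4 fail, R5 pass.
Only rule 4 fails.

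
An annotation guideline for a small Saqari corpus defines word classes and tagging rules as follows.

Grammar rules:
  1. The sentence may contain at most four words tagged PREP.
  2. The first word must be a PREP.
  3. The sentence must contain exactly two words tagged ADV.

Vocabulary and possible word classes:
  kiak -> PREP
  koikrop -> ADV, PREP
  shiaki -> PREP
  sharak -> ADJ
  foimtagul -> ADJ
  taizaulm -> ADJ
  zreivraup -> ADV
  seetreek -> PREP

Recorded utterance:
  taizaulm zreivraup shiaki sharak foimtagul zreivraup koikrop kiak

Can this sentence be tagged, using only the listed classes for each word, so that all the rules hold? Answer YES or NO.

NO

Candidates per position — 1:taizaulm {ADJ}; 2:zreivraup {ADV}; 3:shiaki {PREP}; 4:sharak {ADJ}; 5:foimtagul {ADJ}; 6:zreivraup {ADV}; 7:koikrop {ADV,PREP}; 8:kiak {PREP}.
Rule 2 cannot be satisfied by any choice of tags from the lexicon.
So there is no consistent tagging.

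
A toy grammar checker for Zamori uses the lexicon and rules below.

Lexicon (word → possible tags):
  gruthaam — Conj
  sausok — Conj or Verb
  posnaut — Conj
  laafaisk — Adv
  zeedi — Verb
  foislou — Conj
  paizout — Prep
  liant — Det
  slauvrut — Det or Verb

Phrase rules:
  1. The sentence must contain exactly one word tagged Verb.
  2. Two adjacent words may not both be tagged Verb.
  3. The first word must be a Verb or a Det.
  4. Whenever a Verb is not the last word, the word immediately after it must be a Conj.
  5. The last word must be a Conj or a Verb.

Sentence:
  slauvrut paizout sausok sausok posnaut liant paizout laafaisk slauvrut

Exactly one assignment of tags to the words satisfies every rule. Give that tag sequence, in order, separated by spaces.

Det Prep Conj Conj Conj Det Prep Adv Verb

Candidates per position — 1:slauvrut {Det,Verb}; 2:paizout {Prep}; 3:sausok {Conj,Verb}; 4:sausok {Conj,Verb}; 5:posnaut {Conj}; 6:liant {Det}; 7:paizout {Prep}; 8:laafaisk {Adv}; 9:slauvrut {Det,Verb}.
Position 1: tagging it Verb would leave rule 4 unsatisfiable, so it must be Det.
Position 9: tagging it Det would leave rule 5 unsatisfiable, so it must be Verb.
Position 3: tagging it Verb would leave rule 1 unsatisfiable, so it must be Conj.
Position 4: tagging it Verb would leave rule 1 unsatisfiable, so it must be Conj.
So the tagging must be: Det Prep Conj Conj Conj Det Prep Adv Verb.
Rule-by-rule: rule 1 ok; rule 2 ok; rule 3 ok; rule 4 ok; rule 5 ok.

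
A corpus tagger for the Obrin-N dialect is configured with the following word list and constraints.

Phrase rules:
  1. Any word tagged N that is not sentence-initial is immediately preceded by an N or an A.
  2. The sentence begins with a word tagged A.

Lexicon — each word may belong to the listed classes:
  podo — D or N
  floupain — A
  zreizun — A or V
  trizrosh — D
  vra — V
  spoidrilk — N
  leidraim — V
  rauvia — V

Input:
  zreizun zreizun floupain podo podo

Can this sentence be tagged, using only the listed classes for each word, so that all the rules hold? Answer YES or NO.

Candidates per position — 1:zreizun {A,V}; 2:zreizun {A,V}; 3:floupain {A}; 4:podo {D,N}; 5:podo {D,N}.
One satisfying assignment: A V A N N.
Check: rule 1 ok; rule 2 ok.

YES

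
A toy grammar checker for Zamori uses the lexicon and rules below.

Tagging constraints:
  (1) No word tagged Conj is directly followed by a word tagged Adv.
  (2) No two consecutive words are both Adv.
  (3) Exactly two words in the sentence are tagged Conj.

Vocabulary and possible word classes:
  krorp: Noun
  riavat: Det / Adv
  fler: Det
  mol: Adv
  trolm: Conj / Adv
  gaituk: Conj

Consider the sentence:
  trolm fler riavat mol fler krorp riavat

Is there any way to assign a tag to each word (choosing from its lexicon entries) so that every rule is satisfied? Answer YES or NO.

Candidates per position — 1:trolm {Conj,Adv}; 2:fler {Det}; 3:riavat {Det,Adv}; 4:mol {Adv}; 5:fler {Det}; 6:krorp {Noun}; 7:riavat {Det,Adv}.
Rule 3 cannot be satisfied by any choice of tags from the lexicon.
So there is no consistent tagging.

NO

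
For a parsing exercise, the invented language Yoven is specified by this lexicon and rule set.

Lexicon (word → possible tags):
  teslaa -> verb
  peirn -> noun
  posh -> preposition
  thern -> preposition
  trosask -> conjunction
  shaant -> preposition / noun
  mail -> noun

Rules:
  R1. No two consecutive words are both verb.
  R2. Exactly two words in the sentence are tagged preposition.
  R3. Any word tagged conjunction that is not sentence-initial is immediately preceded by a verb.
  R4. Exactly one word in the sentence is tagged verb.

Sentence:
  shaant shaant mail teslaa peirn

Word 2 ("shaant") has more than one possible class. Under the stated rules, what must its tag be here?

Candidates per position — 1:shaant {preposition,noun}; 2:shaant {preposition,noun}; 3:mail {noun}; 4:teslaa {verb}; 5:peirn {noun}.
Word 1 cannot be noun — rule 2 would then fail for every completion. It is preposition.
Word 2 cannot be noun — rule 2 would then fail for every completion. It is preposition.
That leaves exactly one tagging: preposition preposition noun verb noun.
Rule-by-rule: rule 1 ok; rule 2 ok; rule 3 ok; rule 4 ok.

preposition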